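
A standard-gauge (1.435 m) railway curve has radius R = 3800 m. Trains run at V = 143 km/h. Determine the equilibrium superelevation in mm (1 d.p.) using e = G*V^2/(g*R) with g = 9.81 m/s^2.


Convert speed: V = 143 / 3.6 = 39.7222 m/s
Apply formula: e = 1.435 * 39.7222^2 / (9.81 * 3800)
e = 1.435 * 1577.8549 / 37278.0
e = 0.060739 m = 60.7 mm

60.7


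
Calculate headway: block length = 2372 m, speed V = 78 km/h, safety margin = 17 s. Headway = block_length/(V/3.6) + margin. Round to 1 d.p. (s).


V = 78 / 3.6 = 21.6667 m/s
Block traversal time = 2372 / 21.6667 = 109.4769 s
Headway = 109.4769 + 17
Headway = 126.5 s

126.5


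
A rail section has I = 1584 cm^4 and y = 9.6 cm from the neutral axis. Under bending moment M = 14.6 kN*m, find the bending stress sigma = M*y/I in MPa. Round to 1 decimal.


Convert units:
M = 14.6 kN*m = 14600000 N*mm
y = 9.6 cm = 96 mm
I = 1584 cm^4 = 15840000 mm^4
sigma = 14600000 * 96 / 15840000
sigma = 88.5 MPa

88.5


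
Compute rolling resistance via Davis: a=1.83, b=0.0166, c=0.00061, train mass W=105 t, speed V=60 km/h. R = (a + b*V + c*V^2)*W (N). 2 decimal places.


b*V = 0.0166 * 60 = 0.996
c*V^2 = 0.00061 * 3600 = 2.196
R_per_t = 1.83 + 0.996 + 2.196 = 5.022 N/t
R_total = 5.022 * 105 = 527.31 N

527.31


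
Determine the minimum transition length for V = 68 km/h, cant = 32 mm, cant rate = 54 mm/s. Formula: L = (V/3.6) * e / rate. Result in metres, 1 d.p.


Convert speed: V = 68 / 3.6 = 18.8889 m/s
L = 18.8889 * 32 / 54
L = 604.4444 / 54
L = 11.2 m

11.2


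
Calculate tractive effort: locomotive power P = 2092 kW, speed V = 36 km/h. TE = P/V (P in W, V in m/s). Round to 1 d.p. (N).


Convert: P = 2092 kW = 2092000 W
V = 36 / 3.6 = 10.0 m/s
TE = 2092000 / 10.0
TE = 209200.0 N

209200.0


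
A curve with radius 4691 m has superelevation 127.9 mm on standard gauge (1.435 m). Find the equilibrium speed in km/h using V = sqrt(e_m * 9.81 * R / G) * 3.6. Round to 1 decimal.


Convert cant: e = 127.9 mm = 0.1279 m
V_ms = sqrt(0.1279 * 9.81 * 4691 / 1.435)
V_ms = sqrt(4101.597916) = 64.0437 m/s
V = 64.0437 * 3.6 = 230.6 km/h

230.6


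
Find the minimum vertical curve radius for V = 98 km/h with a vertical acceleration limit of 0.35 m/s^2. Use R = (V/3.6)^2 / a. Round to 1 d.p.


Convert speed: V = 98 / 3.6 = 27.2222 m/s
V^2 = 741.0494 m^2/s^2
R_v = 741.0494 / 0.35
R_v = 2117.3 m

2117.3


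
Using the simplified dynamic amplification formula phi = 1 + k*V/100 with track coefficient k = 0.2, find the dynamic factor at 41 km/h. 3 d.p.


phi = 1 + k * V / 100
phi = 1 + 0.2 * 41 / 100
phi = 1 + 0.082
phi = 1.082

1.082


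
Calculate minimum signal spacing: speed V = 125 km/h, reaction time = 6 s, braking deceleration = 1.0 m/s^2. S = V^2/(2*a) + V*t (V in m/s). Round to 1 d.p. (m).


V = 125 / 3.6 = 34.7222 m/s
Braking distance = 34.7222^2 / (2*1.0) = 602.8164 m
Sighting distance = 34.7222 * 6 = 208.3333 m
S = 602.8164 + 208.3333 = 811.1 m

811.1


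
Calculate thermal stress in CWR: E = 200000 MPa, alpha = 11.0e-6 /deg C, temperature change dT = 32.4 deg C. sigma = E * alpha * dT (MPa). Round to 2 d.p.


sigma = E * alpha * dT
sigma = 200000 * 11.0e-6 * 32.4
sigma = 2.2 * 32.4
sigma = 71.28 MPa

71.28


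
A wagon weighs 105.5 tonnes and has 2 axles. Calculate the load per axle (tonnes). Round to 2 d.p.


Load per axle = total weight / number of axles
Load = 105.5 / 2
Load = 52.75 tonnes

52.75


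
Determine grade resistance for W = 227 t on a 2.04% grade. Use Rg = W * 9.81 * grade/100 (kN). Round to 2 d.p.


Rg = W * 9.81 * grade / 100
Rg = 227 * 9.81 * 2.04 / 100
Rg = 2226.87 * 0.0204
Rg = 45.43 kN

45.43


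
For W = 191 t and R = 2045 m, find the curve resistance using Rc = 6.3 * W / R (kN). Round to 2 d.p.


Rc = 6.3 * W / R
Rc = 6.3 * 191 / 2045
Rc = 1203.3 / 2045
Rc = 0.59 kN

0.59


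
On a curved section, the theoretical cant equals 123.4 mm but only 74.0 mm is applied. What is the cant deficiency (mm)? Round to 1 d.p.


Cant deficiency = equilibrium cant - actual cant
CD = 123.4 - 74.0
CD = 49.4 mm

49.4


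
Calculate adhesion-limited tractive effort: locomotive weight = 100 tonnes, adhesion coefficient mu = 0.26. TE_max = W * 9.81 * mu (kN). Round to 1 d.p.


TE_max = W * g * mu
TE_max = 100 * 9.81 * 0.26
TE_max = 981.0 * 0.26
TE_max = 255.1 kN

255.1


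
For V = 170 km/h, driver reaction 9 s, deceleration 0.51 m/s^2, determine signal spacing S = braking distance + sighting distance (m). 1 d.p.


V = 170 / 3.6 = 47.2222 m/s
Braking distance = 47.2222^2 / (2*0.51) = 2186.214 m
Sighting distance = 47.2222 * 9 = 425.0 m
S = 2186.214 + 425.0 = 2611.2 m

2611.2


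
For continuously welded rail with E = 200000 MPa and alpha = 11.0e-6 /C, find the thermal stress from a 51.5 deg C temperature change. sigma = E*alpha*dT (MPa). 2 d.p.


sigma = E * alpha * dT
sigma = 200000 * 11.0e-6 * 51.5
sigma = 2.2 * 51.5
sigma = 113.30 MPa

113.30


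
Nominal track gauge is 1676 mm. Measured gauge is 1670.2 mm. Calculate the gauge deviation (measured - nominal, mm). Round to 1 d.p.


Deviation = measured - nominal
Deviation = 1670.2 - 1676
Deviation = -5.8 mm

-5.8


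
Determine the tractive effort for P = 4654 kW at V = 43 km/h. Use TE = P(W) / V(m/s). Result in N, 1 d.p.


Convert: P = 4654 kW = 4654000 W
V = 43 / 3.6 = 11.9444 m/s
TE = 4654000 / 11.9444
TE = 389637.2 N

389637.2


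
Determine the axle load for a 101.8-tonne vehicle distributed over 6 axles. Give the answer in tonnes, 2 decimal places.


Load per axle = total weight / number of axles
Load = 101.8 / 6
Load = 16.97 tonnes

16.97


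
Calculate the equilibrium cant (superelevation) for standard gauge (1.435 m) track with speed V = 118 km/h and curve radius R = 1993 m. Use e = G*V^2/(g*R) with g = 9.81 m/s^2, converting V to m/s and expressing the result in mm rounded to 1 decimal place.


Convert speed: V = 118 / 3.6 = 32.7778 m/s
Apply formula: e = 1.435 * 32.7778^2 / (9.81 * 1993)
e = 1.435 * 1074.3827 / 19551.33
e = 0.078856 m = 78.9 mm

78.9


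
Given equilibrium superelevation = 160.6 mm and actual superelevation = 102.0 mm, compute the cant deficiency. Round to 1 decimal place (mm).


Cant deficiency = equilibrium cant - actual cant
CD = 160.6 - 102.0
CD = 58.6 mm

58.6


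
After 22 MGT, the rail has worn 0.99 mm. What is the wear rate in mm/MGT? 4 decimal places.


Wear rate = total wear / cumulative tonnage
Rate = 0.99 / 22
Rate = 0.0450 mm/MGT

0.0450


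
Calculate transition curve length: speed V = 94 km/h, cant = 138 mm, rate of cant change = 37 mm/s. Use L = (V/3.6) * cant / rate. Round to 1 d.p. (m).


Convert speed: V = 94 / 3.6 = 26.1111 m/s
L = 26.1111 * 138 / 37
L = 3603.3333 / 37
L = 97.4 m

97.4


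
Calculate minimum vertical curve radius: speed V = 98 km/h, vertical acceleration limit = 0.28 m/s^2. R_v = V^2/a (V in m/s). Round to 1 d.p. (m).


Convert speed: V = 98 / 3.6 = 27.2222 m/s
V^2 = 741.0494 m^2/s^2
R_v = 741.0494 / 0.28
R_v = 2646.6 m

2646.6


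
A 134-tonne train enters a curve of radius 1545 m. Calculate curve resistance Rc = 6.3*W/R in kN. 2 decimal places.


Rc = 6.3 * W / R
Rc = 6.3 * 134 / 1545
Rc = 844.2 / 1545
Rc = 0.55 kN

0.55


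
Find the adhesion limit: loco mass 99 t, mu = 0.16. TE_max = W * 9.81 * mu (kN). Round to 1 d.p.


TE_max = W * g * mu
TE_max = 99 * 9.81 * 0.16
TE_max = 971.19 * 0.16
TE_max = 155.4 kN

155.4


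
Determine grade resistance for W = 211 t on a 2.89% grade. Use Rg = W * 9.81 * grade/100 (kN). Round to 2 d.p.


Rg = W * 9.81 * grade / 100
Rg = 211 * 9.81 * 2.89 / 100
Rg = 2069.91 * 0.0289
Rg = 59.82 kN

59.82


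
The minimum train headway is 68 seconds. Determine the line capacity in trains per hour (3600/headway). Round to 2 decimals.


Capacity = 3600 / headway
Capacity = 3600 / 68
Capacity = 52.94 trains/hour

52.94


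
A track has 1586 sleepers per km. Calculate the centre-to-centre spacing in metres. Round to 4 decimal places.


Spacing = 1000 m / number of sleepers
Spacing = 1000 / 1586
Spacing = 0.6305 m

0.6305


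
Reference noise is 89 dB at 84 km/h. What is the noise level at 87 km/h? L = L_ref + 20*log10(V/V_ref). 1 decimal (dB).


V/V_ref = 87 / 84 = 1.035714
log10(1.035714) = 0.01524
20 * 0.01524 = 0.3048
L = 89 + 0.3048 = 89.3 dB

89.3


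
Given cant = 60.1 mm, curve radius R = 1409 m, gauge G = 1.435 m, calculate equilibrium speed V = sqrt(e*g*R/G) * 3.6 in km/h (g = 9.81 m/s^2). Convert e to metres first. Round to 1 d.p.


Convert cant: e = 60.1 mm = 0.0601 m
V_ms = sqrt(0.0601 * 9.81 * 1409 / 1.435)
V_ms = sqrt(578.898696) = 24.0603 m/s
V = 24.0603 * 3.6 = 86.6 km/h

86.6


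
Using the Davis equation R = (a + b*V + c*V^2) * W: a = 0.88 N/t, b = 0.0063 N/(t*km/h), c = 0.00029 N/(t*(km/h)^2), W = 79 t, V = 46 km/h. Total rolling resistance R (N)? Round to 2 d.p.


b*V = 0.0063 * 46 = 0.2898
c*V^2 = 0.00029 * 2116 = 0.61364
R_per_t = 0.88 + 0.2898 + 0.61364 = 1.78344 N/t
R_total = 1.78344 * 79 = 140.89 N

140.89


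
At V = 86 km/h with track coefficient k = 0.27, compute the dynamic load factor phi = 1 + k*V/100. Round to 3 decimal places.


phi = 1 + k * V / 100
phi = 1 + 0.27 * 86 / 100
phi = 1 + 0.2322
phi = 1.232

1.232


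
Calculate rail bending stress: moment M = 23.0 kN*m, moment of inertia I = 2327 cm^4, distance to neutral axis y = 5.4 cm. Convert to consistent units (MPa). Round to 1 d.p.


Convert units:
M = 23.0 kN*m = 23000000 N*mm
y = 5.4 cm = 54 mm
I = 2327 cm^4 = 23270000 mm^4
sigma = 23000000 * 54 / 23270000
sigma = 53.4 MPa

53.4


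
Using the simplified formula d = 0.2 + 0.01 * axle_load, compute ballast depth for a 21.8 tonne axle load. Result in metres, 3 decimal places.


d = 0.2 + 0.01 * 21.8
d = 0.2 + 0.218
d = 0.418 m

0.418


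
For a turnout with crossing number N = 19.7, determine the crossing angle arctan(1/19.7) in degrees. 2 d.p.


1/N = 1/19.7 = 0.050761
angle = arctan(0.050761) = 0.050718 rad
angle = 0.050718 * 180/pi = 2.91 degrees

2.91


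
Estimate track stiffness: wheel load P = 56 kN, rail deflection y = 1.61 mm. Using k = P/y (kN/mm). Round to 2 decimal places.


Track stiffness k = P / y
k = 56 / 1.61
k = 34.78 kN/mm

34.78


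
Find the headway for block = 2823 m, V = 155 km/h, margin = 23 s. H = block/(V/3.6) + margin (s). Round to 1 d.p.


V = 155 / 3.6 = 43.0556 m/s
Block traversal time = 2823 / 43.0556 = 65.5665 s
Headway = 65.5665 + 23
Headway = 88.6 s

88.6


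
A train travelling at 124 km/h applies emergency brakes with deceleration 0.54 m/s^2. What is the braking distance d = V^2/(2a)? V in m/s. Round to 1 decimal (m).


Convert speed: V = 124 / 3.6 = 34.4444 m/s
V^2 = 1186.4198
d = 1186.4198 / (2 * 0.54)
d = 1186.4198 / 1.08
d = 1098.5 m

1098.5


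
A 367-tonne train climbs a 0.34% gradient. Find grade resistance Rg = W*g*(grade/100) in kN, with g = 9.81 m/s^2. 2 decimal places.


Rg = W * 9.81 * grade / 100
Rg = 367 * 9.81 * 0.34 / 100
Rg = 3600.27 * 0.0034
Rg = 12.24 kN

12.24


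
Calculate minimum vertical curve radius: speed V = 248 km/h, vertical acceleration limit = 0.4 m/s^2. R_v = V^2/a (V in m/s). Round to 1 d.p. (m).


Convert speed: V = 248 / 3.6 = 68.8889 m/s
V^2 = 4745.679 m^2/s^2
R_v = 4745.679 / 0.4
R_v = 11864.2 m

11864.2


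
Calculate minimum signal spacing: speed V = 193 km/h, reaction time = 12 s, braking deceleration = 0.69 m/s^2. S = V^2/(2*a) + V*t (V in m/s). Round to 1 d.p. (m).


V = 193 / 3.6 = 53.6111 m/s
Braking distance = 53.6111^2 / (2*0.69) = 2082.7183 m
Sighting distance = 53.6111 * 12 = 643.3333 m
S = 2082.7183 + 643.3333 = 2726.1 m

2726.1


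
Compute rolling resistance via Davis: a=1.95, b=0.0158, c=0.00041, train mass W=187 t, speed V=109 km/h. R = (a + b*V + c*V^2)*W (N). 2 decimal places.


b*V = 0.0158 * 109 = 1.7222
c*V^2 = 0.00041 * 11881 = 4.87121
R_per_t = 1.95 + 1.7222 + 4.87121 = 8.54341 N/t
R_total = 8.54341 * 187 = 1597.62 N

1597.62


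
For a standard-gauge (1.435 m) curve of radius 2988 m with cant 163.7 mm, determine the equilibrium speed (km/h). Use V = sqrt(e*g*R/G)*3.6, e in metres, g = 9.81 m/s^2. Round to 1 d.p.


Convert cant: e = 163.7 mm = 0.1637 m
V_ms = sqrt(0.1637 * 9.81 * 2988 / 1.435)
V_ms = sqrt(3343.846854) = 57.826 m/s
V = 57.826 * 3.6 = 208.2 km/h

208.2


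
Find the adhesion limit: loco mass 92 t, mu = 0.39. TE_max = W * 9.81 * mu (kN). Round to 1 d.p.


TE_max = W * g * mu
TE_max = 92 * 9.81 * 0.39
TE_max = 902.52 * 0.39
TE_max = 352.0 kN

352.0


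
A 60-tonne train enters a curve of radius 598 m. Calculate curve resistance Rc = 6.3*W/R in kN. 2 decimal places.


Rc = 6.3 * W / R
Rc = 6.3 * 60 / 598
Rc = 378.0 / 598
Rc = 0.63 kN

0.63


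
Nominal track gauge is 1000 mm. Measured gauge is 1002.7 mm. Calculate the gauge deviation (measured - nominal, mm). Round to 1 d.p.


Deviation = measured - nominal
Deviation = 1002.7 - 1000
Deviation = 2.7 mm

2.7


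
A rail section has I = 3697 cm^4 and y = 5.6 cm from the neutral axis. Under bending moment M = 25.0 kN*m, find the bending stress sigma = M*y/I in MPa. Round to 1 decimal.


Convert units:
M = 25.0 kN*m = 25000000 N*mm
y = 5.6 cm = 56 mm
I = 3697 cm^4 = 36970000 mm^4
sigma = 25000000 * 56 / 36970000
sigma = 37.9 MPa

37.9


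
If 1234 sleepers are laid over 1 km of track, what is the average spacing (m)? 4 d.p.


Spacing = 1000 m / number of sleepers
Spacing = 1000 / 1234
Spacing = 0.8104 m

0.8104


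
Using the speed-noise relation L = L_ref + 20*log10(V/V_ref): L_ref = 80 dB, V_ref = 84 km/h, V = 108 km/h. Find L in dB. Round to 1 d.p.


V/V_ref = 108 / 84 = 1.285714
log10(1.285714) = 0.109144
20 * 0.109144 = 2.1829
L = 80 + 2.1829 = 82.2 dB

82.2


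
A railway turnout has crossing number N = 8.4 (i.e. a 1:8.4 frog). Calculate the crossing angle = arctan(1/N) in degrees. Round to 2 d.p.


1/N = 1/8.4 = 0.119048
angle = arctan(0.119048) = 0.11849 rad
angle = 0.11849 * 180/pi = 6.79 degrees

6.79


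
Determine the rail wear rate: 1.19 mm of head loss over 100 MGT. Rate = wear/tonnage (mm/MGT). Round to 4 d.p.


Wear rate = total wear / cumulative tonnage
Rate = 1.19 / 100
Rate = 0.0119 mm/MGT

0.0119


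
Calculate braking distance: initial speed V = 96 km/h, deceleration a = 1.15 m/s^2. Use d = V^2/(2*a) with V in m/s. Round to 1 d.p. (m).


Convert speed: V = 96 / 3.6 = 26.6667 m/s
V^2 = 711.1111
d = 711.1111 / (2 * 1.15)
d = 711.1111 / 2.3
d = 309.2 m

309.2


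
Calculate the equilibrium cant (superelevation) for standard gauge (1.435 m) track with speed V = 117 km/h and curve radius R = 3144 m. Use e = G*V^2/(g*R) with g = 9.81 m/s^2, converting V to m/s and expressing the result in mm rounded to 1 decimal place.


Convert speed: V = 117 / 3.6 = 32.5 m/s
Apply formula: e = 1.435 * 32.5^2 / (9.81 * 3144)
e = 1.435 * 1056.25 / 30842.64
e = 0.049144 m = 49.1 mm

49.1


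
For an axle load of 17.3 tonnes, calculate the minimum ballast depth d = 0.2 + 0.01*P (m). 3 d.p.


d = 0.2 + 0.01 * 17.3
d = 0.2 + 0.173
d = 0.373 m

0.373


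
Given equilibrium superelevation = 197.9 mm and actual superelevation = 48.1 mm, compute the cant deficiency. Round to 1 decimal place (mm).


Cant deficiency = equilibrium cant - actual cant
CD = 197.9 - 48.1
CD = 149.8 mm

149.8


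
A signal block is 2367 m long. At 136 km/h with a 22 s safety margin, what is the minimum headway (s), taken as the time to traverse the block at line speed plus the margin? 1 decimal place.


V = 136 / 3.6 = 37.7778 m/s
Block traversal time = 2367 / 37.7778 = 62.6559 s
Headway = 62.6559 + 22
Headway = 84.7 s

84.7


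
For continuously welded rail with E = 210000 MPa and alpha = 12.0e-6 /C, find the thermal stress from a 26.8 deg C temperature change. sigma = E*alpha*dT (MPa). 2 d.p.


sigma = E * alpha * dT
sigma = 210000 * 12.0e-6 * 26.8
sigma = 2.52 * 26.8
sigma = 67.54 MPa

67.54


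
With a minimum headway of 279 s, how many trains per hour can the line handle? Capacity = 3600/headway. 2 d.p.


Capacity = 3600 / headway
Capacity = 3600 / 279
Capacity = 12.90 trains/hour

12.90


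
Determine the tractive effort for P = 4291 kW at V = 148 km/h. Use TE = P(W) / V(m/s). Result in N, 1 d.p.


Convert: P = 4291 kW = 4291000 W
V = 148 / 3.6 = 41.1111 m/s
TE = 4291000 / 41.1111
TE = 104375.7 N

104375.7


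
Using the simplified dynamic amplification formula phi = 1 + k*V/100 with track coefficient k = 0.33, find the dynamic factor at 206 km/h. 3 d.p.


phi = 1 + k * V / 100
phi = 1 + 0.33 * 206 / 100
phi = 1 + 0.6798
phi = 1.680

1.680


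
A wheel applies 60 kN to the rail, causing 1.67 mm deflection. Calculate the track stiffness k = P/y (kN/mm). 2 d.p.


Track stiffness k = P / y
k = 60 / 1.67
k = 35.93 kN/mm

35.93


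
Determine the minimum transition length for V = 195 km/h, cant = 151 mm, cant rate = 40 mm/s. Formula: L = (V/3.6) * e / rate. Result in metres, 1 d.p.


Convert speed: V = 195 / 3.6 = 54.1667 m/s
L = 54.1667 * 151 / 40
L = 8179.1667 / 40
L = 204.5 m

204.5


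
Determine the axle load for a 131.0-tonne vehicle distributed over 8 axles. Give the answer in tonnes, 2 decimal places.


Load per axle = total weight / number of axles
Load = 131.0 / 8
Load = 16.38 tonnes

16.38


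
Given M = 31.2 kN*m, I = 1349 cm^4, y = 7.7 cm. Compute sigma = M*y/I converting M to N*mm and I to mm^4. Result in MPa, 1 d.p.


Convert units:
M = 31.2 kN*m = 31200000 N*mm
y = 7.7 cm = 77 mm
I = 1349 cm^4 = 13490000 mm^4
sigma = 31200000 * 77 / 13490000
sigma = 178.1 MPa

178.1


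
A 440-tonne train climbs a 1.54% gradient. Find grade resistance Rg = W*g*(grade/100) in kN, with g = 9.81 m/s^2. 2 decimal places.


Rg = W * 9.81 * grade / 100
Rg = 440 * 9.81 * 1.54 / 100
Rg = 4316.4 * 0.0154
Rg = 66.47 kN

66.47


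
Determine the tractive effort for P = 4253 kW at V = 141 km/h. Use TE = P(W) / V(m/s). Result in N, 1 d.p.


Convert: P = 4253 kW = 4253000 W
V = 141 / 3.6 = 39.1667 m/s
TE = 4253000 / 39.1667
TE = 108587.2 N

108587.2


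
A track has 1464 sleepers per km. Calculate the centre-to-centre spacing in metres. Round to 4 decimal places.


Spacing = 1000 m / number of sleepers
Spacing = 1000 / 1464
Spacing = 0.6831 m

0.6831


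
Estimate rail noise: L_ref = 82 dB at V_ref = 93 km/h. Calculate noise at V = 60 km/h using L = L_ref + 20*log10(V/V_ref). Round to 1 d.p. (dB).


V/V_ref = 60 / 93 = 0.645161
log10(0.645161) = -0.190332
20 * -0.190332 = -3.8066
L = 82 + -3.8066 = 78.2 dB

78.2


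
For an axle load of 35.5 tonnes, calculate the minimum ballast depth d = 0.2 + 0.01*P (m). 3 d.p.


d = 0.2 + 0.01 * 35.5
d = 0.2 + 0.355
d = 0.555 m

0.555


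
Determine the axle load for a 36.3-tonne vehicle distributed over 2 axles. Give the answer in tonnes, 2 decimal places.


Load per axle = total weight / number of axles
Load = 36.3 / 2
Load = 18.15 tonnes

18.15


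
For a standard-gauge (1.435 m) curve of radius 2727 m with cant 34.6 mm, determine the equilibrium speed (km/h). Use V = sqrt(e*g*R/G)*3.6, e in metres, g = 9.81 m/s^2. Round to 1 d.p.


Convert cant: e = 34.6 mm = 0.0346 m
V_ms = sqrt(0.0346 * 9.81 * 2727 / 1.435)
V_ms = sqrt(645.027667) = 25.3974 m/s
V = 25.3974 * 3.6 = 91.4 km/h

91.4


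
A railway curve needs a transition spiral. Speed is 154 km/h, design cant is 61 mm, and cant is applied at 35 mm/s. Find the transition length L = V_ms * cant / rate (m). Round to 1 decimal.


Convert speed: V = 154 / 3.6 = 42.7778 m/s
L = 42.7778 * 61 / 35
L = 2609.4444 / 35
L = 74.6 m

74.6


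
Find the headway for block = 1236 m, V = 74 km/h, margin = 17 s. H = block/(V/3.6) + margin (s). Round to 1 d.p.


V = 74 / 3.6 = 20.5556 m/s
Block traversal time = 1236 / 20.5556 = 60.1297 s
Headway = 60.1297 + 17
Headway = 77.1 s

77.1


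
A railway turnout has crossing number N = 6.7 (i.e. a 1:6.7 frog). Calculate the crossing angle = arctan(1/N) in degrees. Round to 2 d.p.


1/N = 1/6.7 = 0.149254
angle = arctan(0.149254) = 0.14816 rad
angle = 0.14816 * 180/pi = 8.49 degrees

8.49


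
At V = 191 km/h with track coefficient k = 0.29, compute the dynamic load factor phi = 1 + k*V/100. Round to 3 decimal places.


phi = 1 + k * V / 100
phi = 1 + 0.29 * 191 / 100
phi = 1 + 0.5539
phi = 1.554

1.554


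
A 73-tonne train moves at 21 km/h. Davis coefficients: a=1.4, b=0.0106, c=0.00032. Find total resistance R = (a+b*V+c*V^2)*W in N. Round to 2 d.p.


b*V = 0.0106 * 21 = 0.2226
c*V^2 = 0.00032 * 441 = 0.14112
R_per_t = 1.4 + 0.2226 + 0.14112 = 1.76372 N/t
R_total = 1.76372 * 73 = 128.75 N

128.75


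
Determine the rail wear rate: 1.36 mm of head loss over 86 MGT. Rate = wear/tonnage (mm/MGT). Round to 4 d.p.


Wear rate = total wear / cumulative tonnage
Rate = 1.36 / 86
Rate = 0.0158 mm/MGT

0.0158


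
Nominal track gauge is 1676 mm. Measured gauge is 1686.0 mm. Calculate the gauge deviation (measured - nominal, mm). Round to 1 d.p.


Deviation = measured - nominal
Deviation = 1686.0 - 1676
Deviation = 10.0 mm

10.0


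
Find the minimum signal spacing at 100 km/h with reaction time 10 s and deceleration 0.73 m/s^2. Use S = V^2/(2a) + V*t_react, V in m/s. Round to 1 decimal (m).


V = 100 / 3.6 = 27.7778 m/s
Braking distance = 27.7778^2 / (2*0.73) = 528.4965 m
Sighting distance = 27.7778 * 10 = 277.7778 m
S = 528.4965 + 277.7778 = 806.3 m

806.3


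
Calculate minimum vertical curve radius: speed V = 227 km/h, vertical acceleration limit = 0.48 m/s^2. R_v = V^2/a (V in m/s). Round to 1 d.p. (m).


Convert speed: V = 227 / 3.6 = 63.0556 m/s
V^2 = 3976.0031 m^2/s^2
R_v = 3976.0031 / 0.48
R_v = 8283.3 m

8283.3


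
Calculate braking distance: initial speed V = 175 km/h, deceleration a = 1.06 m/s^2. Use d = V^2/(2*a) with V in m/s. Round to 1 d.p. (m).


Convert speed: V = 175 / 3.6 = 48.6111 m/s
V^2 = 2363.0401
d = 2363.0401 / (2 * 1.06)
d = 2363.0401 / 2.12
d = 1114.6 m

1114.6


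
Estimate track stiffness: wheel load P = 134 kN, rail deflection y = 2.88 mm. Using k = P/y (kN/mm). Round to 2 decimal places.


Track stiffness k = P / y
k = 134 / 2.88
k = 46.53 kN/mm

46.53


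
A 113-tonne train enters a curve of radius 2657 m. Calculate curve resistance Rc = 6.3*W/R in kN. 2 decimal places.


Rc = 6.3 * W / R
Rc = 6.3 * 113 / 2657
Rc = 711.9 / 2657
Rc = 0.27 kN

0.27


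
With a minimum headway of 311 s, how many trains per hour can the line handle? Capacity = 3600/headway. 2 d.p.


Capacity = 3600 / headway
Capacity = 3600 / 311
Capacity = 11.58 trains/hour

11.58


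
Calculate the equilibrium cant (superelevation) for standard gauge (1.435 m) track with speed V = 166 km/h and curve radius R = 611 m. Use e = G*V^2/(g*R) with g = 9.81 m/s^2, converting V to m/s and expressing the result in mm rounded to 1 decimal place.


Convert speed: V = 166 / 3.6 = 46.1111 m/s
Apply formula: e = 1.435 * 46.1111^2 / (9.81 * 611)
e = 1.435 * 2126.2346 / 5993.91
e = 0.509041 m = 509.0 mm

509.0


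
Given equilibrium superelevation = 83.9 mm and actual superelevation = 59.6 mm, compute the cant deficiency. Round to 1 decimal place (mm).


Cant deficiency = equilibrium cant - actual cant
CD = 83.9 - 59.6
CD = 24.3 mm

24.3


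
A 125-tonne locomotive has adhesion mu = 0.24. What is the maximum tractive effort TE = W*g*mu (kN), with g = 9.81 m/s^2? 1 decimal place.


TE_max = W * g * mu
TE_max = 125 * 9.81 * 0.24
TE_max = 1226.25 * 0.24
TE_max = 294.3 kN

294.3


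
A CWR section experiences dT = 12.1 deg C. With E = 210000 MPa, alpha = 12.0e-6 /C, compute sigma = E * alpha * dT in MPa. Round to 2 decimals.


sigma = E * alpha * dT
sigma = 210000 * 12.0e-6 * 12.1
sigma = 2.52 * 12.1
sigma = 30.49 MPa

30.49


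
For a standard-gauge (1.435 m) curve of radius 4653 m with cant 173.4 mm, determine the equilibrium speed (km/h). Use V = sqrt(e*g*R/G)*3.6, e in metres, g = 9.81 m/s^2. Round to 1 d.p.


Convert cant: e = 173.4 mm = 0.1734 m
V_ms = sqrt(0.1734 * 9.81 * 4653 / 1.435)
V_ms = sqrt(5515.682413) = 74.2676 m/s
V = 74.2676 * 3.6 = 267.4 km/h

267.4


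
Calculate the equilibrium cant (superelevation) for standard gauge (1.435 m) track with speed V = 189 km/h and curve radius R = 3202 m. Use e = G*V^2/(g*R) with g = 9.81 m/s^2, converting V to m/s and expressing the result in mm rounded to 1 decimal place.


Convert speed: V = 189 / 3.6 = 52.5 m/s
Apply formula: e = 1.435 * 52.5^2 / (9.81 * 3202)
e = 1.435 * 2756.25 / 31411.62
e = 0.125916 m = 125.9 mm

125.9


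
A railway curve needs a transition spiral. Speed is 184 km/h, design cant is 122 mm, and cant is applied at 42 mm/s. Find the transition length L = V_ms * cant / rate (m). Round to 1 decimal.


Convert speed: V = 184 / 3.6 = 51.1111 m/s
L = 51.1111 * 122 / 42
L = 6235.5556 / 42
L = 148.5 m

148.5


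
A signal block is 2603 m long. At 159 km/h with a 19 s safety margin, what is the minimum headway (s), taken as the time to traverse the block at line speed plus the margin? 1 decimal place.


V = 159 / 3.6 = 44.1667 m/s
Block traversal time = 2603 / 44.1667 = 58.9358 s
Headway = 58.9358 + 19
Headway = 77.9 s

77.9


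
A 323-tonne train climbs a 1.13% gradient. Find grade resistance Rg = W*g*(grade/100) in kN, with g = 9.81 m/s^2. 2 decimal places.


Rg = W * 9.81 * grade / 100
Rg = 323 * 9.81 * 1.13 / 100
Rg = 3168.63 * 0.0113
Rg = 35.81 kN

35.81


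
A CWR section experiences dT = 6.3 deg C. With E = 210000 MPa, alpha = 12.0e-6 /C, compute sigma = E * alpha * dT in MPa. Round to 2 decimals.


sigma = E * alpha * dT
sigma = 210000 * 12.0e-6 * 6.3
sigma = 2.52 * 6.3
sigma = 15.88 MPa

15.88


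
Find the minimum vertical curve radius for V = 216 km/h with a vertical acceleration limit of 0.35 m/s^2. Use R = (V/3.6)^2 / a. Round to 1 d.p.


Convert speed: V = 216 / 3.6 = 60.0 m/s
V^2 = 3600.0 m^2/s^2
R_v = 3600.0 / 0.35
R_v = 10285.7 m

10285.7


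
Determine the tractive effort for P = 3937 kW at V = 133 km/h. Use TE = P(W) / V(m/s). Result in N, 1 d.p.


Convert: P = 3937 kW = 3937000 W
V = 133 / 3.6 = 36.9444 m/s
TE = 3937000 / 36.9444
TE = 106565.4 N

106565.4


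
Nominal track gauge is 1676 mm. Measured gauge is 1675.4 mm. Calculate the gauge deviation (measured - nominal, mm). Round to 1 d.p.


Deviation = measured - nominal
Deviation = 1675.4 - 1676
Deviation = -0.6 mm

-0.6


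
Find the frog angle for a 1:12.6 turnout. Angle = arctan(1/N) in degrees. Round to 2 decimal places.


1/N = 1/12.6 = 0.079365
angle = arctan(0.079365) = 0.079199 rad
angle = 0.079199 * 180/pi = 4.54 degrees

4.54


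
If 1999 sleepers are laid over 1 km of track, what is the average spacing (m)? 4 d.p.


Spacing = 1000 m / number of sleepers
Spacing = 1000 / 1999
Spacing = 0.5003 m

0.5003


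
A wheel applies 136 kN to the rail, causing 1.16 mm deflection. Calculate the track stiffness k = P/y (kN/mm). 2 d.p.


Track stiffness k = P / y
k = 136 / 1.16
k = 117.24 kN/mm

117.24


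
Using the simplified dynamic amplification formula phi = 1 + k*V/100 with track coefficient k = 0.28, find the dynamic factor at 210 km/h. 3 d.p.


phi = 1 + k * V / 100
phi = 1 + 0.28 * 210 / 100
phi = 1 + 0.588
phi = 1.588

1.588


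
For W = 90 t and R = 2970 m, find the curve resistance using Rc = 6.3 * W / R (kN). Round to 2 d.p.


Rc = 6.3 * W / R
Rc = 6.3 * 90 / 2970
Rc = 567.0 / 2970
Rc = 0.19 kN

0.19


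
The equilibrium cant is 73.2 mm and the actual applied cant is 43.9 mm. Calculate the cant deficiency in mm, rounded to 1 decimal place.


Cant deficiency = equilibrium cant - actual cant
CD = 73.2 - 43.9
CD = 29.3 mm

29.3


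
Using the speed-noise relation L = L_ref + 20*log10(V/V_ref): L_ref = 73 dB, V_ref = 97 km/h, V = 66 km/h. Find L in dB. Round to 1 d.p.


V/V_ref = 66 / 97 = 0.680412
log10(0.680412) = -0.167228
20 * -0.167228 = -3.3446
L = 73 + -3.3446 = 69.7 dB

69.7


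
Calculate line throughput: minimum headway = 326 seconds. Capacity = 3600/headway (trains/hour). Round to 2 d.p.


Capacity = 3600 / headway
Capacity = 3600 / 326
Capacity = 11.04 trains/hour

11.04


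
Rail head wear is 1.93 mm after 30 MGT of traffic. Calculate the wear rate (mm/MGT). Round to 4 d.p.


Wear rate = total wear / cumulative tonnage
Rate = 1.93 / 30
Rate = 0.0643 mm/MGT

0.0643


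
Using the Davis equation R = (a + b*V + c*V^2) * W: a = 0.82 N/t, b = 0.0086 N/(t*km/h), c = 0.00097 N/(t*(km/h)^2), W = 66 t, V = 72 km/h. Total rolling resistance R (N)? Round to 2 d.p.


b*V = 0.0086 * 72 = 0.6192
c*V^2 = 0.00097 * 5184 = 5.02848
R_per_t = 0.82 + 0.6192 + 5.02848 = 6.46768 N/t
R_total = 6.46768 * 66 = 426.87 N

426.87


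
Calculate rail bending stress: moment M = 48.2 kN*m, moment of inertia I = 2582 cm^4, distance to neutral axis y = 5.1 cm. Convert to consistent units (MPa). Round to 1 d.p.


Convert units:
M = 48.2 kN*m = 48200000 N*mm
y = 5.1 cm = 51 mm
I = 2582 cm^4 = 25820000 mm^4
sigma = 48200000 * 51 / 25820000
sigma = 95.2 MPa

95.2


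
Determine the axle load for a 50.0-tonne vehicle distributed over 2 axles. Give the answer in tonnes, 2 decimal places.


Load per axle = total weight / number of axles
Load = 50.0 / 2
Load = 25.00 tonnes

25.00


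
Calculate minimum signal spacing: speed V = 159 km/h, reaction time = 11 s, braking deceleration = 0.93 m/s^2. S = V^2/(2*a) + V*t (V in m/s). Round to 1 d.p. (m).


V = 159 / 3.6 = 44.1667 m/s
Braking distance = 44.1667^2 / (2*0.93) = 1048.7605 m
Sighting distance = 44.1667 * 11 = 485.8333 m
S = 1048.7605 + 485.8333 = 1534.6 m

1534.6


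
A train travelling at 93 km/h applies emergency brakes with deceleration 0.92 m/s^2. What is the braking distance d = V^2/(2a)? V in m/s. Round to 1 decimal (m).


Convert speed: V = 93 / 3.6 = 25.8333 m/s
V^2 = 667.3611
d = 667.3611 / (2 * 0.92)
d = 667.3611 / 1.84
d = 362.7 m

362.7


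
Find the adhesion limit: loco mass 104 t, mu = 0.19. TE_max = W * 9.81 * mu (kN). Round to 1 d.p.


TE_max = W * g * mu
TE_max = 104 * 9.81 * 0.19
TE_max = 1020.24 * 0.19
TE_max = 193.8 kN

193.8


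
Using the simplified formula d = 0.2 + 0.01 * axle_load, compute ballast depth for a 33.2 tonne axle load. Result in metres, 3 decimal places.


d = 0.2 + 0.01 * 33.2
d = 0.2 + 0.332
d = 0.532 m

0.532


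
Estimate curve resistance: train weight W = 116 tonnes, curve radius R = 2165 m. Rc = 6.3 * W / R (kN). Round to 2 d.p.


Rc = 6.3 * W / R
Rc = 6.3 * 116 / 2165
Rc = 730.8 / 2165
Rc = 0.34 kN

0.34


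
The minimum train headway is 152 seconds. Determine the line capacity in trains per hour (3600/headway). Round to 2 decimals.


Capacity = 3600 / headway
Capacity = 3600 / 152
Capacity = 23.68 trains/hour

23.68


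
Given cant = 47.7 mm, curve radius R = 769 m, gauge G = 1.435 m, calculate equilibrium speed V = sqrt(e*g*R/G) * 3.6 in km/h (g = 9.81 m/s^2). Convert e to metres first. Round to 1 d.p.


Convert cant: e = 47.7 mm = 0.0477 m
V_ms = sqrt(0.0477 * 9.81 * 769 / 1.435)
V_ms = sqrt(250.762058) = 15.8355 m/s
V = 15.8355 * 3.6 = 57.0 km/h

57.0


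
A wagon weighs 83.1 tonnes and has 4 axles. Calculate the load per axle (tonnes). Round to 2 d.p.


Load per axle = total weight / number of axles
Load = 83.1 / 4
Load = 20.78 tonnes

20.78


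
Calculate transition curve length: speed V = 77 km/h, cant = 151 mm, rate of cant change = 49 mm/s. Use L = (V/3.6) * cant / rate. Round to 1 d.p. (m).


Convert speed: V = 77 / 3.6 = 21.3889 m/s
L = 21.3889 * 151 / 49
L = 3229.7222 / 49
L = 65.9 m

65.9


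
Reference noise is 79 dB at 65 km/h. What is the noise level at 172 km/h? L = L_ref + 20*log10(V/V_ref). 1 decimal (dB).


V/V_ref = 172 / 65 = 2.646154
log10(2.646154) = 0.422615
20 * 0.422615 = 8.4523
L = 79 + 8.4523 = 87.5 dB

87.5


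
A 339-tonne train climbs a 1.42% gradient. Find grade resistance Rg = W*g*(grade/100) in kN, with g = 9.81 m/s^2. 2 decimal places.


Rg = W * 9.81 * grade / 100
Rg = 339 * 9.81 * 1.42 / 100
Rg = 3325.59 * 0.0142
Rg = 47.22 kN

47.22


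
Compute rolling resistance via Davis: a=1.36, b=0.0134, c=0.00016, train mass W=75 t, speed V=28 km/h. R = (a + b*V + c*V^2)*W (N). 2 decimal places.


b*V = 0.0134 * 28 = 0.3752
c*V^2 = 0.00016 * 784 = 0.12544
R_per_t = 1.36 + 0.3752 + 0.12544 = 1.86064 N/t
R_total = 1.86064 * 75 = 139.55 N

139.55


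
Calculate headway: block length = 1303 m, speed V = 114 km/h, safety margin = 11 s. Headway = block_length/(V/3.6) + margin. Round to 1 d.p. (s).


V = 114 / 3.6 = 31.6667 m/s
Block traversal time = 1303 / 31.6667 = 41.1474 s
Headway = 41.1474 + 11
Headway = 52.1 s

52.1


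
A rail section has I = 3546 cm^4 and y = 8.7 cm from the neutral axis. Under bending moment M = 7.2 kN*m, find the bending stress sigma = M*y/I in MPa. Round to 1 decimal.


Convert units:
M = 7.2 kN*m = 7200000 N*mm
y = 8.7 cm = 87 mm
I = 3546 cm^4 = 35460000 mm^4
sigma = 7200000 * 87 / 35460000
sigma = 17.7 MPa

17.7


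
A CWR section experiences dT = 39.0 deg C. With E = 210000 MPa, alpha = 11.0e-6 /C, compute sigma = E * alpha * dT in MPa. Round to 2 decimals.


sigma = E * alpha * dT
sigma = 210000 * 11.0e-6 * 39.0
sigma = 2.31 * 39.0
sigma = 90.09 MPa

90.09


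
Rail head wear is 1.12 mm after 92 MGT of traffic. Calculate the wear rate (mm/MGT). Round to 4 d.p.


Wear rate = total wear / cumulative tonnage
Rate = 1.12 / 92
Rate = 0.0122 mm/MGT

0.0122


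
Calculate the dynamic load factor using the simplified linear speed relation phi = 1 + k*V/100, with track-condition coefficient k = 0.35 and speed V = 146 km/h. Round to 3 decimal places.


phi = 1 + k * V / 100
phi = 1 + 0.35 * 146 / 100
phi = 1 + 0.511
phi = 1.511

1.511


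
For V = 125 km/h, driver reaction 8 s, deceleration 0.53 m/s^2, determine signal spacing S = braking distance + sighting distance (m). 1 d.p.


V = 125 / 3.6 = 34.7222 m/s
Braking distance = 34.7222^2 / (2*0.53) = 1137.3894 m
Sighting distance = 34.7222 * 8 = 277.7778 m
S = 1137.3894 + 277.7778 = 1415.2 m

1415.2


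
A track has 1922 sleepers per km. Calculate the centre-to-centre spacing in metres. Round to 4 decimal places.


Spacing = 1000 m / number of sleepers
Spacing = 1000 / 1922
Spacing = 0.5203 m

0.5203


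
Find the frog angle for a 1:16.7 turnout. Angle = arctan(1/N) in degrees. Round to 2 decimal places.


1/N = 1/16.7 = 0.05988
angle = arctan(0.05988) = 0.059809 rad
angle = 0.059809 * 180/pi = 3.43 degrees

3.43


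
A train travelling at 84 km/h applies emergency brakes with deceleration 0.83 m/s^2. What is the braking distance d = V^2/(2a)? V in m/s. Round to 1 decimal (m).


Convert speed: V = 84 / 3.6 = 23.3333 m/s
V^2 = 544.4444
d = 544.4444 / (2 * 0.83)
d = 544.4444 / 1.66
d = 328.0 m

328.0


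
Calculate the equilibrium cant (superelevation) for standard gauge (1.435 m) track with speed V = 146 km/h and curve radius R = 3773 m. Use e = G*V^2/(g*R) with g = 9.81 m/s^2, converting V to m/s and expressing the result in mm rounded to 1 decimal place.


Convert speed: V = 146 / 3.6 = 40.5556 m/s
Apply formula: e = 1.435 * 40.5556^2 / (9.81 * 3773)
e = 1.435 * 1644.7531 / 37013.13
e = 0.063767 m = 63.8 mm

63.8


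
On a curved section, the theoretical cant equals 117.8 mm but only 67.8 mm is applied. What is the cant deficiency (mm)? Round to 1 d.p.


Cant deficiency = equilibrium cant - actual cant
CD = 117.8 - 67.8
CD = 50.0 mm

50.0


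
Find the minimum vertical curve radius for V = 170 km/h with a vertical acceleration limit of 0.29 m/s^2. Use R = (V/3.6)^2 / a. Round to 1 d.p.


Convert speed: V = 170 / 3.6 = 47.2222 m/s
V^2 = 2229.9383 m^2/s^2
R_v = 2229.9383 / 0.29
R_v = 7689.4 m

7689.4


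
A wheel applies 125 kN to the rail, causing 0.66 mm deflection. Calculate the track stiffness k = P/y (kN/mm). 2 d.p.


Track stiffness k = P / y
k = 125 / 0.66
k = 189.39 kN/mm

189.39


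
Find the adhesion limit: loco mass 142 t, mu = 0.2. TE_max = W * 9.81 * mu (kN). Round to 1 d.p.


TE_max = W * g * mu
TE_max = 142 * 9.81 * 0.2
TE_max = 1393.02 * 0.2
TE_max = 278.6 kN

278.6


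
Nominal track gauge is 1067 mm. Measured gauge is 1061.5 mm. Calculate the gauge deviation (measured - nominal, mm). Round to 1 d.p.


Deviation = measured - nominal
Deviation = 1061.5 - 1067
Deviation = -5.5 mm

-5.5


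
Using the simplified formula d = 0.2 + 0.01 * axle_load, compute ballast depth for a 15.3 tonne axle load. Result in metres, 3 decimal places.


d = 0.2 + 0.01 * 15.3
d = 0.2 + 0.153
d = 0.353 m

0.353


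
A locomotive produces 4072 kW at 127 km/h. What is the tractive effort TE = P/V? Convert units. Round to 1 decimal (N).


Convert: P = 4072 kW = 4072000 W
V = 127 / 3.6 = 35.2778 m/s
TE = 4072000 / 35.2778
TE = 115426.8 N

115426.8


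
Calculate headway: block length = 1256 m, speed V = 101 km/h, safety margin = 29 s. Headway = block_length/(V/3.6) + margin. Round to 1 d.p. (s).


V = 101 / 3.6 = 28.0556 m/s
Block traversal time = 1256 / 28.0556 = 44.7683 s
Headway = 44.7683 + 29
Headway = 73.8 s

73.8


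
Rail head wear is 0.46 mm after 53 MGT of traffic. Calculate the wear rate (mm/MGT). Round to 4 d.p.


Wear rate = total wear / cumulative tonnage
Rate = 0.46 / 53
Rate = 0.0087 mm/MGT

0.0087


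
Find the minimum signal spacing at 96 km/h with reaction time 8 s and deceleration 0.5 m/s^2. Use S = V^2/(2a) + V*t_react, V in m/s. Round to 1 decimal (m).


V = 96 / 3.6 = 26.6667 m/s
Braking distance = 26.6667^2 / (2*0.5) = 711.1111 m
Sighting distance = 26.6667 * 8 = 213.3333 m
S = 711.1111 + 213.3333 = 924.4 m

924.4


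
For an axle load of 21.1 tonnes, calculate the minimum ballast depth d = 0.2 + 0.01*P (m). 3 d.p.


d = 0.2 + 0.01 * 21.1
d = 0.2 + 0.211
d = 0.411 m

0.411


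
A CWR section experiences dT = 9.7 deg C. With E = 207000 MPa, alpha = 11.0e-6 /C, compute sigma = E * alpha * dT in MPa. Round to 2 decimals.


sigma = E * alpha * dT
sigma = 207000 * 11.0e-6 * 9.7
sigma = 2.277 * 9.7
sigma = 22.09 MPa

22.09


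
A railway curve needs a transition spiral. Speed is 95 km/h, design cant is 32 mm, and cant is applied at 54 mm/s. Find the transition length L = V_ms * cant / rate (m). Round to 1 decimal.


Convert speed: V = 95 / 3.6 = 26.3889 m/s
L = 26.3889 * 32 / 54
L = 844.4444 / 54
L = 15.6 m

15.6


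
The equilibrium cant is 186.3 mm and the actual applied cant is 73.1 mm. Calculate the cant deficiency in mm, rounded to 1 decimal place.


Cant deficiency = equilibrium cant - actual cant
CD = 186.3 - 73.1
CD = 113.2 mm

113.2


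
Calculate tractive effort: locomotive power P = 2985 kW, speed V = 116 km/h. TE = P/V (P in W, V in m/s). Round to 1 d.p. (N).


Convert: P = 2985 kW = 2985000 W
V = 116 / 3.6 = 32.2222 m/s
TE = 2985000 / 32.2222
TE = 92637.9 N

92637.9


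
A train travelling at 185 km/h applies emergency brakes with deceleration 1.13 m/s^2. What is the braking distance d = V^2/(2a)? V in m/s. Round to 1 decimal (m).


Convert speed: V = 185 / 3.6 = 51.3889 m/s
V^2 = 2640.8179
d = 2640.8179 / (2 * 1.13)
d = 2640.8179 / 2.26
d = 1168.5 m

1168.5


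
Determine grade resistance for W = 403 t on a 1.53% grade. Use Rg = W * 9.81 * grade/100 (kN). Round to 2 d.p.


Rg = W * 9.81 * grade / 100
Rg = 403 * 9.81 * 1.53 / 100
Rg = 3953.43 * 0.0153
Rg = 60.49 kN

60.49


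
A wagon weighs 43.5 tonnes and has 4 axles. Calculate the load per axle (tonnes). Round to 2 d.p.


Load per axle = total weight / number of axles
Load = 43.5 / 4
Load = 10.88 tonnes

10.88


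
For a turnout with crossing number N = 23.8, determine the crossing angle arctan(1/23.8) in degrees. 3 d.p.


1/N = 1/23.8 = 0.042017
angle = arctan(0.042017) = 0.041992 rad
angle = 0.041992 * 180/pi = 2.406 degrees

2.406


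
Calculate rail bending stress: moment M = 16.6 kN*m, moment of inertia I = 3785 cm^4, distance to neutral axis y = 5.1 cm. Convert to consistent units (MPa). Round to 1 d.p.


Convert units:
M = 16.6 kN*m = 16600000 N*mm
y = 5.1 cm = 51 mm
I = 3785 cm^4 = 37850000 mm^4
sigma = 16600000 * 51 / 37850000
sigma = 22.4 MPa

22.4
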